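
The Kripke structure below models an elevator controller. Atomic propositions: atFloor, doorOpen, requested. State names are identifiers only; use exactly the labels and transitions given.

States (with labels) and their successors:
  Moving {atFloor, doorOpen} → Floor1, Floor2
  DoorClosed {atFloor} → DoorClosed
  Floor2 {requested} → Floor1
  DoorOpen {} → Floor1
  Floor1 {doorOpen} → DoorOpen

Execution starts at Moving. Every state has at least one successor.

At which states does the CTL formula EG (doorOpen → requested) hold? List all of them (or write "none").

States satisfying doorOpen → requested: {DoorClosed, Floor2, DoorOpen}.
States satisfying EG (doorOpen → requested): {DoorClosed}.

{DoorClosed}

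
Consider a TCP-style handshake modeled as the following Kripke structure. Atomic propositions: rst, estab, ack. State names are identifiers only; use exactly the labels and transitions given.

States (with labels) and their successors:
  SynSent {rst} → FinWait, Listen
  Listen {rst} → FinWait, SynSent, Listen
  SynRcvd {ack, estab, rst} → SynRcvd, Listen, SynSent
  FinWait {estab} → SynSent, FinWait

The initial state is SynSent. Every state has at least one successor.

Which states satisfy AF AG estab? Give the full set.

States satisfying AG estab: ∅.
States satisfying AF AG estab: ∅.

none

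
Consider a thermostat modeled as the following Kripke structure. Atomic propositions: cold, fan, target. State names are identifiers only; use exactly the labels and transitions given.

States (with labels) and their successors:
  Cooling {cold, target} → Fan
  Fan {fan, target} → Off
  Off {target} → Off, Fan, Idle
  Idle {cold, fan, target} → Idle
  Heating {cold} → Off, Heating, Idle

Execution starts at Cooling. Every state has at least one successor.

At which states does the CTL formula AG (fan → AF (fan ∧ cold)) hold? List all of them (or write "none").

{Idle}

States satisfying fan → AF (fan ∧ cold): {Cooling, Off, Idle, Heating}.
States satisfying AG (fan → AF (fan ∧ cold)): {Idle}.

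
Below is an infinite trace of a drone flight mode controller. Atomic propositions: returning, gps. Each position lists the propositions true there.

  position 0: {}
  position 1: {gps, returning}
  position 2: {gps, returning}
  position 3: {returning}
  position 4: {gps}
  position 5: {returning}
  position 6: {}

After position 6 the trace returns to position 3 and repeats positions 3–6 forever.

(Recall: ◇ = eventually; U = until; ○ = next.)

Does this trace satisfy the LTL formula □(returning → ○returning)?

returning → ○returning must hold at every position from 0 onward. It fails at position 3, so □(returning → ○returning) is false.
Positions where returning holds: 1, 2, 3, 5.
Check ○returning at each: 1→ok, 2→ok, 3→fails, 5→fails.

Violated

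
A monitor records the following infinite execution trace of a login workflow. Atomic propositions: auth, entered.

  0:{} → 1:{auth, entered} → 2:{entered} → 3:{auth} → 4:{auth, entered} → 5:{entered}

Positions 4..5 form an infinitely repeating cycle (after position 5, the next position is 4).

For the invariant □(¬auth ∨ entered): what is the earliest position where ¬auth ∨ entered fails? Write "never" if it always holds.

Check ¬auth ∨ entered at each position in order: 0 ✓, 1 ✓, 2 ✓.
At position 3 the labels are {auth}, so ¬auth ∨ entered is false there. This is the first violation.

3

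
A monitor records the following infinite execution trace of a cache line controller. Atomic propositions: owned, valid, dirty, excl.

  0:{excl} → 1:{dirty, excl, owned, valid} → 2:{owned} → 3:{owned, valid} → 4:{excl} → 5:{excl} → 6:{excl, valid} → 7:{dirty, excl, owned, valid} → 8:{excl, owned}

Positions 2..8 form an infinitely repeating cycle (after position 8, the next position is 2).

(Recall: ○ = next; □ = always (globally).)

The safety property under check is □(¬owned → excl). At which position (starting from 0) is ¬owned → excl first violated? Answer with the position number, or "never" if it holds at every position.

¬owned → excl holds at every position 0..8, and those are all the positions the trace ever visits, so the invariant □(¬owned → excl) is never violated.

never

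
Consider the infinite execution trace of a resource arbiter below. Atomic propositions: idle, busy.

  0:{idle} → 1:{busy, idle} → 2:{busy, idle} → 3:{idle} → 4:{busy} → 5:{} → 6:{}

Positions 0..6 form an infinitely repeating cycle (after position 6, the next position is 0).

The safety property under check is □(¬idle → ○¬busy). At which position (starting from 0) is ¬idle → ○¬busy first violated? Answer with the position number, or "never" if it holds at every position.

never

¬idle → ○¬busy holds at every position 0..6, and those are all the positions the trace ever visits, so the invariant □(¬idle → ○¬busy) is never violated.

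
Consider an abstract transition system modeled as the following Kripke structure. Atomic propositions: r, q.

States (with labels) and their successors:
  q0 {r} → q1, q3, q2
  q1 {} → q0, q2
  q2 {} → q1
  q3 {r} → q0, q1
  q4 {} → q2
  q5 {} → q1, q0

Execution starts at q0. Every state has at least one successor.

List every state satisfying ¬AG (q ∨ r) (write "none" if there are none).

States satisfying q ∨ r: {q0, q3}.
States satisfying AG (q ∨ r): ∅.
States satisfying ¬AG (q ∨ r): {q0, q1, q2, q3, q4, q5}.

{q0, q1, q2, q3, q4, q5}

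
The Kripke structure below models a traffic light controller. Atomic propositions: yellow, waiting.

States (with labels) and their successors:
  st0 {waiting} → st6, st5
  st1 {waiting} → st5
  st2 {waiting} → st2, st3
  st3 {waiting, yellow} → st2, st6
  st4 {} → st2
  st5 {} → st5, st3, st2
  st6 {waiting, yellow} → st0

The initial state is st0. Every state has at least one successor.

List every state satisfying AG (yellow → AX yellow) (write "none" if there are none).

States satisfying yellow → AX yellow: {st0, st1, st2, st4, st5}.
States satisfying AG (yellow → AX yellow): ∅.

none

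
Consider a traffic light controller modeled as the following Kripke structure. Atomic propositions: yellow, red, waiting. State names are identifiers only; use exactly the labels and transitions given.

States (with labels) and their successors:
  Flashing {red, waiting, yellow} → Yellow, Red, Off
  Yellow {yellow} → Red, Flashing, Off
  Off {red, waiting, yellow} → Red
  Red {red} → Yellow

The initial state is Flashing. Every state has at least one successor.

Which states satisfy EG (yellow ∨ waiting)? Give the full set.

States satisfying yellow ∨ waiting: {Flashing, Yellow, Off}.
States satisfying EG (yellow ∨ waiting): {Flashing, Yellow}.

{Flashing, Yellow}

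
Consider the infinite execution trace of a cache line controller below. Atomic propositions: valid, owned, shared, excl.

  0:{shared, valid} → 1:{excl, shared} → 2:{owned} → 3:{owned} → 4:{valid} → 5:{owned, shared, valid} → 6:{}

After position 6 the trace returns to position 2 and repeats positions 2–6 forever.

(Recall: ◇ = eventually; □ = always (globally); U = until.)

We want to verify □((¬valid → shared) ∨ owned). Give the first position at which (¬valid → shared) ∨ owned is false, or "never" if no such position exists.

6

Check (¬valid → shared) ∨ owned at each position in order: 0 ✓, 1 ✓, 2 ✓, 3 ✓, 4 ✓, 5 ✓.
At position 6 the labels are {}, so (¬valid → shared) ∨ owned is false there. This is the first violation.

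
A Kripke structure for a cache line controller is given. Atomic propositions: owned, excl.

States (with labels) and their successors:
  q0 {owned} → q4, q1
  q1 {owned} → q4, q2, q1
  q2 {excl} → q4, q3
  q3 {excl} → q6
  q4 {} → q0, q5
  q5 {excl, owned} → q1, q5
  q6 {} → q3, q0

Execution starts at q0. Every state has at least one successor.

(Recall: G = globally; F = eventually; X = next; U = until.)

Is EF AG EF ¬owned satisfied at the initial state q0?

Yes

States satisfying AG EF ¬owned: {q0, q1, q2, q3, q4, q5, q6}.
States satisfying EF AG EF ¬owned: {q0, q1, q2, q3, q4, q5, q6}.
Some path from q0 reaches a state where AG EF ¬owned holds.
q0 ∈ Sat(EF AG EF ¬owned).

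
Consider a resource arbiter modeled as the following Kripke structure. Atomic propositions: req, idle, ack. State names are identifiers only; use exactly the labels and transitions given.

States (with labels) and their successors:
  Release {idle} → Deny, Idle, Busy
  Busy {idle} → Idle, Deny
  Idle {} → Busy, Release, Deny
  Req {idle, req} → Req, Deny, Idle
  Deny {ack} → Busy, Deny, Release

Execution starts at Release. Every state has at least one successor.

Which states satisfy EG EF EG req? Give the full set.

States satisfying EF EG req: {Req}.
States satisfying EG EF EG req: {Req}.

{Req}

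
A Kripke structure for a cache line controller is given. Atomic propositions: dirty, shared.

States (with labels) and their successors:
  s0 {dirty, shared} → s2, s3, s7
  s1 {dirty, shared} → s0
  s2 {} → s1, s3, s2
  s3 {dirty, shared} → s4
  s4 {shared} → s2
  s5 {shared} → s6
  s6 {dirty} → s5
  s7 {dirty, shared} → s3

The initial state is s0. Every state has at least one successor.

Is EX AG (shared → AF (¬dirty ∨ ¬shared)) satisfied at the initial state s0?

Holds

States satisfying AG (shared → AF (¬dirty ∨ ¬shared)): {s0, s1, s2, s3, s4, s5, s6, s7}.
States satisfying EX AG (shared → AF (¬dirty ∨ ¬shared)): {s0, s1, s2, s3, s4, s5, s6, s7}.
s0 ∈ Sat(EX AG (shared → AF (¬dirty ∨ ¬shared))).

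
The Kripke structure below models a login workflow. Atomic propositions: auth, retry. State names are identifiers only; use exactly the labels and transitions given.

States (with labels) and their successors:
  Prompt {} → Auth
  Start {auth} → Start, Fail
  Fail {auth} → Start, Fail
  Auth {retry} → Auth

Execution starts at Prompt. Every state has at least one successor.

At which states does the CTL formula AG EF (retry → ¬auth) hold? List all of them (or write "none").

{Prompt, Start, Fail, Auth}

States satisfying EF (retry → ¬auth): {Prompt, Start, Fail, Auth}.
States satisfying AG EF (retry → ¬auth): {Prompt, Start, Fail, Auth}.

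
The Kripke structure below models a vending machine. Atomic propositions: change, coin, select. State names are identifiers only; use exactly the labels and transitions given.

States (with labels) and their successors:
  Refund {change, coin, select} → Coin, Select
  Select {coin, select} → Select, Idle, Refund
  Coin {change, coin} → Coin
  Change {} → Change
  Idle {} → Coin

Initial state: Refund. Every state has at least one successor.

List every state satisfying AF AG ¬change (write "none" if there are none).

States satisfying AG ¬change: {Change}.
States satisfying AF AG ¬change: {Change}.

{Change}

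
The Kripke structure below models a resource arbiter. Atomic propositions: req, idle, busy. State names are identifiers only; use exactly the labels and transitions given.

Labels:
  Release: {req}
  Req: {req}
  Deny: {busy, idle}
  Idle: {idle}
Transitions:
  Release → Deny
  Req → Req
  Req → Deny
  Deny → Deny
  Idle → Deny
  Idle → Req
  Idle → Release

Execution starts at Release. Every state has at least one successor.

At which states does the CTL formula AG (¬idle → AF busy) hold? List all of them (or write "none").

States satisfying ¬idle → AF busy: {Release, Deny, Idle}.
States satisfying AG (¬idle → AF busy): {Release, Deny}.

{Release, Deny}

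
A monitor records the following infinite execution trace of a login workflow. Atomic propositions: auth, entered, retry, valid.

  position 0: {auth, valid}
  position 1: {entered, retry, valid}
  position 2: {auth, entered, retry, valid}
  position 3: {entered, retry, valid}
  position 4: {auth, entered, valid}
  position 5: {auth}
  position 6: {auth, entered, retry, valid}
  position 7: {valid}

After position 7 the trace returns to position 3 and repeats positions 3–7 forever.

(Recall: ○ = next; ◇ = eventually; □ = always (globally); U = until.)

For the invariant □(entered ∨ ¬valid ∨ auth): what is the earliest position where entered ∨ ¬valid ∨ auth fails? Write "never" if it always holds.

7

Check entered ∨ ¬valid ∨ auth at each position in order: 0 ✓, 1 ✓, 2 ✓, 3 ✓, 4 ✓, 5 ✓, 6 ✓.
At position 7 the labels are {valid}, so entered ∨ ¬valid ∨ auth is false there. This is the first violation.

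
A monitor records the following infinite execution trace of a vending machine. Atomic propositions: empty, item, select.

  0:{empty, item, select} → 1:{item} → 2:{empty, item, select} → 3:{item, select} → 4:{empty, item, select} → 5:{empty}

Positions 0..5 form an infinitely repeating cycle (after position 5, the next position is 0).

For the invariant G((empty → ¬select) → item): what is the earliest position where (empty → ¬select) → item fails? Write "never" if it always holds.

5

Check (empty → ¬select) → item at each position in order: 0 ✓, 1 ✓, 2 ✓, 3 ✓, 4 ✓.
At position 5 the labels are {empty}, so (empty → ¬select) → item is false there. This is the first violation.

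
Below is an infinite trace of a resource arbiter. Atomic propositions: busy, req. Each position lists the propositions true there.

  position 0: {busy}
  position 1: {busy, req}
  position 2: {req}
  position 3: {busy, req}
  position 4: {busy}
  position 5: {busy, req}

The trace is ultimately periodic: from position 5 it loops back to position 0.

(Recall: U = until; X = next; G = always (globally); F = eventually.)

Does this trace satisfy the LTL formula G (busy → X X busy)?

busy → X X busy must hold at every position from 0 onward. It fails at position 0, so G (busy → X X busy) is false.
Positions where busy holds: 0, 1, 3, 4, 5.
Check X X busy at each: 0→fails, 1→ok, 3→ok, 4→ok, 5→ok.

Violated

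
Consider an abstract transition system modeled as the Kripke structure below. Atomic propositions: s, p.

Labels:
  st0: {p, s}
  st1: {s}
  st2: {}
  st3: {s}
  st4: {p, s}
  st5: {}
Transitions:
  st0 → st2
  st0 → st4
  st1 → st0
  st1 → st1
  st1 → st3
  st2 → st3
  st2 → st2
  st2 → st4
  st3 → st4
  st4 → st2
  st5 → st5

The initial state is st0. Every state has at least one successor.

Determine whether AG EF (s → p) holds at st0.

Holds

States satisfying EF (s → p): {st0, st1, st2, st3, st4, st5}.
States satisfying AG EF (s → p): {st0, st1, st2, st3, st4, st5}.
Every state reachable from st0 satisfies EF (s → p).
st0 ∈ Sat(AG EF (s → p)).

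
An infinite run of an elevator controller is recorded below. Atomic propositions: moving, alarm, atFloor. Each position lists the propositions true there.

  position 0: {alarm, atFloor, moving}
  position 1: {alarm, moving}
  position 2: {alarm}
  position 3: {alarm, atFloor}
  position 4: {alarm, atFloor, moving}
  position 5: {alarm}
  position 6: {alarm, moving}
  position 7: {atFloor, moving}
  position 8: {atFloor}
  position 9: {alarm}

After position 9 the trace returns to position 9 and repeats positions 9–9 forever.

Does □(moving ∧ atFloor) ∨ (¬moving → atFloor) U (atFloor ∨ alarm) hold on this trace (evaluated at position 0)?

Satisfied

moving ∧ atFloor must hold at every position from 0 onward. It fails at position 1, so □(moving ∧ atFloor) is false.
Walking from position 0: atFloor ∨ alarm first holds at position 0, and ¬moving → atFloor holds at every earlier position along the way, so (¬moving → atFloor) U (atFloor ∨ alarm) holds.
At position 0: □(moving ∧ atFloor) is false; (¬moving → atFloor) U (atFloor ∨ alarm) is true; so □(moving ∧ atFloor) ∨ (¬moving → atFloor) U (atFloor ∨ alarm) is true.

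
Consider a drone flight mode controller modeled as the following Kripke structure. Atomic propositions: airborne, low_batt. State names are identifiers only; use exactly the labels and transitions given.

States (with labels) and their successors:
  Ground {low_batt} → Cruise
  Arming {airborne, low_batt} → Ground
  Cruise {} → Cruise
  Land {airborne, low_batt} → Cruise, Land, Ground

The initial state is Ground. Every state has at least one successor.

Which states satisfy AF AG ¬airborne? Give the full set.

States satisfying AG ¬airborne: {Ground, Cruise}.
States satisfying AF AG ¬airborne: {Ground, Arming, Cruise}.

{Ground, Arming, Cruise}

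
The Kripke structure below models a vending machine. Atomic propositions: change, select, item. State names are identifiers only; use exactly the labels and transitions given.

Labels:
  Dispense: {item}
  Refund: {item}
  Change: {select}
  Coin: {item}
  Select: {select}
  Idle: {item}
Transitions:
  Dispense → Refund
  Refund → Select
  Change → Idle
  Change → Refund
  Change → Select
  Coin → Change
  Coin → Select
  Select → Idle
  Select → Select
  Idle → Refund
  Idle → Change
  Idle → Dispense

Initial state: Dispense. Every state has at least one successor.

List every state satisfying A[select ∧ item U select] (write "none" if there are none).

{Change, Select}

States satisfying select ∧ item: ∅.
States satisfying select: {Change, Select}.
States satisfying A[select ∧ item U select]: {Change, Select}.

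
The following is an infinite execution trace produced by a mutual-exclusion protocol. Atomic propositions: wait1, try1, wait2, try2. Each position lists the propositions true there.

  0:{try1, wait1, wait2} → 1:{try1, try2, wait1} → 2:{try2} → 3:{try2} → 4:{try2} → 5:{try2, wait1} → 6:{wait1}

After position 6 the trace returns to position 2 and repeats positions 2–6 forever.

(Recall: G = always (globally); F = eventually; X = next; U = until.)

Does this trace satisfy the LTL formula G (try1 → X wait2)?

No

try1 → X wait2 must hold at every position from 0 onward. It fails at position 0, so G (try1 → X wait2) is false.
Positions where try1 holds: 0, 1.
Check X wait2 at each: 0→fails, 1→fails.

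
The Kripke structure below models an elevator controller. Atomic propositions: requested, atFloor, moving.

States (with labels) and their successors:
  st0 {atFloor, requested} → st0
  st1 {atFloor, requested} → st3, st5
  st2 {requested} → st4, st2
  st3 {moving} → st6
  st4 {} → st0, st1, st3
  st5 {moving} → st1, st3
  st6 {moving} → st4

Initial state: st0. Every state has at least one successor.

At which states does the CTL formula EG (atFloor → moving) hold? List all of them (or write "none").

{st2, st3, st4, st5, st6}

States satisfying atFloor → moving: {st2, st3, st4, st5, st6}.
States satisfying EG (atFloor → moving): {st2, st3, st4, st5, st6}.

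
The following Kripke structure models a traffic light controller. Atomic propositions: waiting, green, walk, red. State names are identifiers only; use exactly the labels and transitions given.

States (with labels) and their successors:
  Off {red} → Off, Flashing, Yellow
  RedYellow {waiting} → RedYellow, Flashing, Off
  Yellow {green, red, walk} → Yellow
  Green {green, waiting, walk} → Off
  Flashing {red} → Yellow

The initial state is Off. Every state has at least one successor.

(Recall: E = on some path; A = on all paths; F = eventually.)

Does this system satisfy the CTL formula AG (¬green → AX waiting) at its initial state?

States satisfying ¬green → AX waiting: {Yellow, Green}.
States satisfying AG (¬green → AX waiting): {Yellow}.
Flashing is reachable from Off and violates ¬green → AX waiting, so AG fails at Off.
Off ∉ Sat(AG (¬green → AX waiting)).

Does not hold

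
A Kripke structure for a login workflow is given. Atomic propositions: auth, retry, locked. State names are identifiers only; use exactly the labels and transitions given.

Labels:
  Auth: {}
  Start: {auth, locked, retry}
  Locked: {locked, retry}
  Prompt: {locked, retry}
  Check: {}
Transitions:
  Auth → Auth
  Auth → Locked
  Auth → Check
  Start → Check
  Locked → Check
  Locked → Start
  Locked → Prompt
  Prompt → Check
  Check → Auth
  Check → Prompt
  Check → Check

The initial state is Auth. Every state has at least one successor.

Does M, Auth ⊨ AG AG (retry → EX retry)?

Violated

States satisfying AG (retry → EX retry): ∅.
States satisfying AG AG (retry → EX retry): ∅.
Auth is reachable from Auth and violates AG (retry → EX retry), so AG fails at Auth.
Auth ∉ Sat(AG AG (retry → EX retry)).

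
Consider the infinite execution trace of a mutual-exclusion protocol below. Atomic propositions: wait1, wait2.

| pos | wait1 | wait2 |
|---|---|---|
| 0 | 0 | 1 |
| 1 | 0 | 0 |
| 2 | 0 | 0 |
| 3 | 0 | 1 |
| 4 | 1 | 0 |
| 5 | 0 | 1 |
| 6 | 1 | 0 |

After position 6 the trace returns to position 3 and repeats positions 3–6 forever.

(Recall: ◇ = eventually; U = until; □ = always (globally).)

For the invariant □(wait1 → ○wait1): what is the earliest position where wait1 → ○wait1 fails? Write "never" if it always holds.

Check wait1 → ○wait1 at each position in order: 0 ✓, 1 ✓, 2 ✓, 3 ✓.
At position 4 the labels are {wait1} and the next position 5 has {wait2}, so wait1 → ○wait1 is false there. This is the first violation.

4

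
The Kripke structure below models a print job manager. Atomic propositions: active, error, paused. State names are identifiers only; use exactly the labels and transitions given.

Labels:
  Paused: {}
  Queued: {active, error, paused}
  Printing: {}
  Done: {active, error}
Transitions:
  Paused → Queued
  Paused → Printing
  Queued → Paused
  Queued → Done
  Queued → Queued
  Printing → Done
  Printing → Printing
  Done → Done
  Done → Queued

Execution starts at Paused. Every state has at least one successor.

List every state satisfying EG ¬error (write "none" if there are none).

States satisfying ¬error: {Paused, Printing}.
States satisfying EG ¬error: {Paused, Printing}.

{Paused, Printing}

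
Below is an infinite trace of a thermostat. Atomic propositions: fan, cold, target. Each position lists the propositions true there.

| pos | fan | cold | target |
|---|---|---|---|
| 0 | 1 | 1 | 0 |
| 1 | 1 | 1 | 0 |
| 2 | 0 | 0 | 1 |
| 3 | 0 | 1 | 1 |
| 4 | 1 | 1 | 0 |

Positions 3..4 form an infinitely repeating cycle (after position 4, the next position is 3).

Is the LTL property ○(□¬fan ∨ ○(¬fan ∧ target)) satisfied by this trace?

The position after 0 is 1; □¬fan ∨ ○(¬fan ∧ target) is true there.

Yes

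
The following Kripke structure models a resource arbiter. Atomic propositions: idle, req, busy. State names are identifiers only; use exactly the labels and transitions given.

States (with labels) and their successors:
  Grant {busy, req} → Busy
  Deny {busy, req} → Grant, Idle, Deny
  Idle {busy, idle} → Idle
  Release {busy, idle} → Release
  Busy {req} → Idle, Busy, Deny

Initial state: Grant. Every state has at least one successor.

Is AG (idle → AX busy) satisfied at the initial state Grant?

States satisfying idle → AX busy: {Grant, Deny, Idle, Release, Busy}.
States satisfying AG (idle → AX busy): {Grant, Deny, Idle, Release, Busy}.
Every state reachable from Grant satisfies idle → AX busy.
Grant ∈ Sat(AG (idle → AX busy)).

Holds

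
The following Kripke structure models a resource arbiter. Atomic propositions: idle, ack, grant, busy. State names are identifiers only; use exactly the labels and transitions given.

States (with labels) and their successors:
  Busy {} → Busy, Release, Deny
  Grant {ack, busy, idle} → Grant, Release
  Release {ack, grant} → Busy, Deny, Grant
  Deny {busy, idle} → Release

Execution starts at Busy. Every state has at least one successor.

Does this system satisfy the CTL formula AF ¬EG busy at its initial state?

States satisfying ¬EG busy: {Busy, Release, Deny}.
States satisfying AF ¬EG busy: {Busy, Release, Deny}.
Busy ∈ Sat(AF ¬EG busy).

Satisfied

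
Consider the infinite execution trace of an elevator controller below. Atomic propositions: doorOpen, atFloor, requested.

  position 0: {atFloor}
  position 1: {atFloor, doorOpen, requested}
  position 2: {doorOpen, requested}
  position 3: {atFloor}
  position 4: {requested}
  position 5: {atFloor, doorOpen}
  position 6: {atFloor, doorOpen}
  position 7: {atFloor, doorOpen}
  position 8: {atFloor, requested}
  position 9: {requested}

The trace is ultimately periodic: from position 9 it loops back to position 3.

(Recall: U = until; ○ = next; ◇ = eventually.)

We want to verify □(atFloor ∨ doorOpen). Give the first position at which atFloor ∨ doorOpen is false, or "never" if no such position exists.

4

Check atFloor ∨ doorOpen at each position in order: 0 ✓, 1 ✓, 2 ✓, 3 ✓.
At position 4 the labels are {requested}, so atFloor ∨ doorOpen is false there. This is the first violation.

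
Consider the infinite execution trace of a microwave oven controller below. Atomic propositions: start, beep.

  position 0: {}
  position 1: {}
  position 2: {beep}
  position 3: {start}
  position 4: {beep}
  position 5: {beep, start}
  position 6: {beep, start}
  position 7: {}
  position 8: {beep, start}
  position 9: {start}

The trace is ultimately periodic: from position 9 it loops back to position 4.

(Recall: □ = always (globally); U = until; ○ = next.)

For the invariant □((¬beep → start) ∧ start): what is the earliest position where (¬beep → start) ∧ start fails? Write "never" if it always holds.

0

At position 0 the labels are {}, so (¬beep → start) ∧ start is false there. This is the first violation.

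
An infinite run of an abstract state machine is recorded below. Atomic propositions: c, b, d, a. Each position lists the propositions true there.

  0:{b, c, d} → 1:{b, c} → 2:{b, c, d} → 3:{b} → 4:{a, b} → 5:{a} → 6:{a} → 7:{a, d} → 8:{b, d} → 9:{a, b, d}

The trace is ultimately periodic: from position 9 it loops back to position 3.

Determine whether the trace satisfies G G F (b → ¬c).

G F (b → ¬c) holds at every position 0..9, and those are all positions ever visited, so G G F (b → ¬c) holds.

Yes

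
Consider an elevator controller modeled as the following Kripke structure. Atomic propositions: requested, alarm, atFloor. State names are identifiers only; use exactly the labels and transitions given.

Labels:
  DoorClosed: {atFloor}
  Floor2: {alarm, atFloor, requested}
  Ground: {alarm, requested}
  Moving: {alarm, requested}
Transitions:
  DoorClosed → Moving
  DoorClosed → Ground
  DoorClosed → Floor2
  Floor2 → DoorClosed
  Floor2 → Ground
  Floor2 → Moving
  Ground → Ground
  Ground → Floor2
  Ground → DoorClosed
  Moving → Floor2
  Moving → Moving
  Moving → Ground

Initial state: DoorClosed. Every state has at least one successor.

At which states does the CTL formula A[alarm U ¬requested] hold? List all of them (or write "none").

{DoorClosed}

States satisfying alarm: {Floor2, Ground, Moving}.
States satisfying ¬requested: {DoorClosed}.
States satisfying A[alarm U ¬requested]: {DoorClosed}.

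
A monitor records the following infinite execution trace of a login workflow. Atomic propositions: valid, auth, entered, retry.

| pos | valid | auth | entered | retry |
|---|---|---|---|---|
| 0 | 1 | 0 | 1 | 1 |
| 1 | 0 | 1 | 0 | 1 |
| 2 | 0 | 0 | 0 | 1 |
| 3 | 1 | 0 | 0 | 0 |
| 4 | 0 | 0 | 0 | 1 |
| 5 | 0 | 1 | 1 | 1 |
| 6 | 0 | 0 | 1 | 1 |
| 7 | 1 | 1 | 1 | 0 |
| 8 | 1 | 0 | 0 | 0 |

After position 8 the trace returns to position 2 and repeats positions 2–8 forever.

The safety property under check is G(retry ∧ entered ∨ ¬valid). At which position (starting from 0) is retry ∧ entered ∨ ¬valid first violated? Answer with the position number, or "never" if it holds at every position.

3

Check retry ∧ entered ∨ ¬valid at each position in order: 0 ✓, 1 ✓, 2 ✓.
At position 3 the labels are {valid}, so retry ∧ entered ∨ ¬valid is false there. This is the first violation.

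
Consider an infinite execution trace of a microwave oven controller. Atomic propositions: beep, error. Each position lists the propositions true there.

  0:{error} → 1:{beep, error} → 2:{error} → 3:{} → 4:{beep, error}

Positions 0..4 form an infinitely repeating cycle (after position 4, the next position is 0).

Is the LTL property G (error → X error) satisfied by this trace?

error → X error must hold at every position from 0 onward. It fails at position 2, so G (error → X error) is false.
Positions where error holds: 0, 1, 2, 4.
Check X error at each: 0→ok, 1→ok, 2→fails, 4→ok.

Does not hold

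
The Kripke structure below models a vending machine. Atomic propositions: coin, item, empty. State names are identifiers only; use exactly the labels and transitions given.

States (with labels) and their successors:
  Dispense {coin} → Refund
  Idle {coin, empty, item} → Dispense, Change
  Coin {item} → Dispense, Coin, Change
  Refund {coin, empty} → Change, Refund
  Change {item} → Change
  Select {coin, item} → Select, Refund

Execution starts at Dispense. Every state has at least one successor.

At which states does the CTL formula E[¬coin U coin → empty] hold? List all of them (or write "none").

{Idle, Coin, Refund, Change}

States satisfying ¬coin: {Coin, Change}.
States satisfying coin → empty: {Idle, Coin, Refund, Change}.
States satisfying E[¬coin U coin → empty]: {Idle, Coin, Refund, Change}.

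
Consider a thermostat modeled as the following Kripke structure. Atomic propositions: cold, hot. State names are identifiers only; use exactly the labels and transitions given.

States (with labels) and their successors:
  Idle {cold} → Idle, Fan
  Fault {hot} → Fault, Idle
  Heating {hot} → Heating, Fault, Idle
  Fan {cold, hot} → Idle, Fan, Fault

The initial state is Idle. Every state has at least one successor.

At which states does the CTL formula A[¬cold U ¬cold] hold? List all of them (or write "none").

States satisfying ¬cold: {Fault, Heating}.
States satisfying A[¬cold U ¬cold]: {Fault, Heating}.

{Fault, Heating}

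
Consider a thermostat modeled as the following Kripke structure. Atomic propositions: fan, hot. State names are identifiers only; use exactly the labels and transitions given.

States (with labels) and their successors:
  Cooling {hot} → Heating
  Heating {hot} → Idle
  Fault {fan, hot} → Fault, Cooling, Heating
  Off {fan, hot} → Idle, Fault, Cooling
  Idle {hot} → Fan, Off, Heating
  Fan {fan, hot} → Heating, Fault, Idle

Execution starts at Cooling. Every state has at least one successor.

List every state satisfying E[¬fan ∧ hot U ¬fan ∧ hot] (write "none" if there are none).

States satisfying ¬fan ∧ hot: {Cooling, Heating, Idle}.
States satisfying E[¬fan ∧ hot U ¬fan ∧ hot]: {Cooling, Heating, Idle}.

{Cooling, Heating, Idle}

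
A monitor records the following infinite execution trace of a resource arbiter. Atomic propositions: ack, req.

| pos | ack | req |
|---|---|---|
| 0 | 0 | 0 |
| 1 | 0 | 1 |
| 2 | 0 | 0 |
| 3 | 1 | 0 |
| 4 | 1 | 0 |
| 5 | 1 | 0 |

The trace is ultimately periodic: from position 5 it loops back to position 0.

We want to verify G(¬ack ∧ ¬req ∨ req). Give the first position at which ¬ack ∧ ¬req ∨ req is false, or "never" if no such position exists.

3

Check ¬ack ∧ ¬req ∨ req at each position in order: 0 ✓, 1 ✓, 2 ✓.
At position 3 the labels are {ack}, so ¬ack ∧ ¬req ∨ req is false there. This is the first violation.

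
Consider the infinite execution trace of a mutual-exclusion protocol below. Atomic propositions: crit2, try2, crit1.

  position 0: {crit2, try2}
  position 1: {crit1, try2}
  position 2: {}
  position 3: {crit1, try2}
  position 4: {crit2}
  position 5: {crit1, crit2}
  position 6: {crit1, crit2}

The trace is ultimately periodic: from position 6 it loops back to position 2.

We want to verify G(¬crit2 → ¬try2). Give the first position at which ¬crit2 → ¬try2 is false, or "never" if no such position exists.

1

Check ¬crit2 → ¬try2 at each position in order: 0 ✓.
At position 1 the labels are {crit1, try2}, so ¬crit2 → ¬try2 is false there. This is the first violation.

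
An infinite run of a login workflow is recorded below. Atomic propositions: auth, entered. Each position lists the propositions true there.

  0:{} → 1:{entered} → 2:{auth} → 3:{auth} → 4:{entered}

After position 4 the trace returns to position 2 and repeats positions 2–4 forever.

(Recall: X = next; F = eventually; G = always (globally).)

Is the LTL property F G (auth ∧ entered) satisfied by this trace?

G (auth ∧ entered) is false at every position 0..4, so it never becomes true and F G (auth ∧ entered) fails.

Violated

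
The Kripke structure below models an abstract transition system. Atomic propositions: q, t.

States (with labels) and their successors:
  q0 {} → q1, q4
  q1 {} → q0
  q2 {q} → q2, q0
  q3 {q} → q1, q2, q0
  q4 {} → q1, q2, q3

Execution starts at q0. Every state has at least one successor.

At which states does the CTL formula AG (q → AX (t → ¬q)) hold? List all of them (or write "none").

{q0, q1, q2, q3, q4}

States satisfying q → AX (t → ¬q): {q0, q1, q2, q3, q4}.
States satisfying AG (q → AX (t → ¬q)): {q0, q1, q2, q3, q4}.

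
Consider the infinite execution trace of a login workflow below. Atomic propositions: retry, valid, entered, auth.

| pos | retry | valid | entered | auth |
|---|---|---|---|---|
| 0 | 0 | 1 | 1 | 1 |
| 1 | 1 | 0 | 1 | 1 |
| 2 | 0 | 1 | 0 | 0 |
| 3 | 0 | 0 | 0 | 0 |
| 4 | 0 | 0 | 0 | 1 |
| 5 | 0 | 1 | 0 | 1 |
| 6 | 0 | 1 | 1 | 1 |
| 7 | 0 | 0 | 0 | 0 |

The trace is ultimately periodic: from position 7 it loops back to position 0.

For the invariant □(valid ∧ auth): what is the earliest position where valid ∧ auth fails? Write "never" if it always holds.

1

Check valid ∧ auth at each position in order: 0 ✓.
At position 1 the labels are {auth, entered, retry}, so valid ∧ auth is false there. This is the first violation.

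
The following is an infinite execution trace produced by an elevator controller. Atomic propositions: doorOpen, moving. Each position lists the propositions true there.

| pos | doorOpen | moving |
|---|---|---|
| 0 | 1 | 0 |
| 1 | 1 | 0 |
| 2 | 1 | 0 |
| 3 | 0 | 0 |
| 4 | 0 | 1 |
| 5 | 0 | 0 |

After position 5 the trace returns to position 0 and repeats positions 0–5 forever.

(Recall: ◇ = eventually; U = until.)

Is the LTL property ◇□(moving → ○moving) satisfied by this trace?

□(moving → ○moving) is false at every position 0..5, so it never becomes true and ◇□(moving → ○moving) fails.

Violated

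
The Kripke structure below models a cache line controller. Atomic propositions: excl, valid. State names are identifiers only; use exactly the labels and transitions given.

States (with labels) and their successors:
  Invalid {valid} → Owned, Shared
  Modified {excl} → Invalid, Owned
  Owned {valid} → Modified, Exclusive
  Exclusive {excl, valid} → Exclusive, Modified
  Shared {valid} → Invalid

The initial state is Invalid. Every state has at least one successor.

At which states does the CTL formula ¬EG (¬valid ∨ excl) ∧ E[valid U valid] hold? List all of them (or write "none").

States satisfying ¬valid ∨ excl: {Modified, Exclusive}.
States satisfying EG (¬valid ∨ excl): {Exclusive}.
States satisfying ¬EG (¬valid ∨ excl): {Invalid, Modified, Owned, Shared}.
States satisfying valid: {Invalid, Owned, Exclusive, Shared}.
States satisfying E[valid U valid]: {Invalid, Owned, Exclusive, Shared}.
States satisfying ¬EG (¬valid ∨ excl) ∧ E[valid U valid]: {Invalid, Owned, Shared}.

{Invalid, Owned, Shared}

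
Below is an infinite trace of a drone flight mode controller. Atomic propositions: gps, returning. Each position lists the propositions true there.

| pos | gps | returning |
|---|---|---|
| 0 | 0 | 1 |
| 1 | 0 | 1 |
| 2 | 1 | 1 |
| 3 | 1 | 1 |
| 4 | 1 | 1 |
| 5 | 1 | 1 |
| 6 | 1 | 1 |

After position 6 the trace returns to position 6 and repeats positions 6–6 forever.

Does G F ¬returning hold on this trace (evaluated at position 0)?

Violated

F ¬returning must hold at every position from 0 onward. It fails at position 0, so G F ¬returning is false.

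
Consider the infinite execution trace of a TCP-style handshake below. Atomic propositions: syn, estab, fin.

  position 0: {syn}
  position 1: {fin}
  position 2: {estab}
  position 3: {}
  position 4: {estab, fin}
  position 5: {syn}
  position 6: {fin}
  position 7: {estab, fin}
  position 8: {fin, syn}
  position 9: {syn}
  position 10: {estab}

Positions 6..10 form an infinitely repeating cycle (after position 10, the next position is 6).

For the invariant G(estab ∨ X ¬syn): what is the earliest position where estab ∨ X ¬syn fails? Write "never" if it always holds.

8

Check estab ∨ X ¬syn at each position in order: 0 ✓, 1 ✓, 2 ✓, 3 ✓, 4 ✓, 5 ✓, 6 ✓, 7 ✓.
At position 8 the labels are {fin, syn} and the next position 9 has {syn}, so estab ∨ X ¬syn is false there. This is the first violation.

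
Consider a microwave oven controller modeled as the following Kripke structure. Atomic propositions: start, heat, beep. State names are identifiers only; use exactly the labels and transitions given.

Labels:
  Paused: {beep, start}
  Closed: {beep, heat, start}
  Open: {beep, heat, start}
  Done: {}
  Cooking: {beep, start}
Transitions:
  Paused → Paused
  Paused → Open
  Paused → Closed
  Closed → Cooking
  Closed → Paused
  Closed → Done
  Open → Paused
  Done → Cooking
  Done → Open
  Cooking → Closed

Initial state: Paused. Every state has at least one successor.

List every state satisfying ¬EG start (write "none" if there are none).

{Done}

States satisfying start: {Paused, Closed, Open, Cooking}.
States satisfying EG start: {Paused, Closed, Open, Cooking}.
States satisfying ¬EG start: {Done}.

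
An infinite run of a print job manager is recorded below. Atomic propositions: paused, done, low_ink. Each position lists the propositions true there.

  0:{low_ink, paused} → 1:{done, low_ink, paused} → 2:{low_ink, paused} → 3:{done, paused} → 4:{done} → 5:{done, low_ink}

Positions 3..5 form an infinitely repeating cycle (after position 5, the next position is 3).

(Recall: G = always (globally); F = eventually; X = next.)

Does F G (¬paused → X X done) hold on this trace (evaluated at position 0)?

Holds

G (¬paused → X X done) holds at position 0, which is reachable from 0, so F G (¬paused → X X done) holds.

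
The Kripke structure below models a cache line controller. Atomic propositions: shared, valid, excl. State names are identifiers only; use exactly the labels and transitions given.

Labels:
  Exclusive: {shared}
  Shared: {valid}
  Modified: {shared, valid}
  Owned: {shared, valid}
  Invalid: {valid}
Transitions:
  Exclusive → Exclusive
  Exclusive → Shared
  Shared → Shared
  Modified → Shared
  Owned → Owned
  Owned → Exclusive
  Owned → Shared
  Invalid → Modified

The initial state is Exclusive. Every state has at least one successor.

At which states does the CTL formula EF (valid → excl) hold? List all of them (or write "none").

States satisfying valid → excl: {Exclusive}.
States satisfying EF (valid → excl): {Exclusive, Owned}.

{Exclusive, Owned}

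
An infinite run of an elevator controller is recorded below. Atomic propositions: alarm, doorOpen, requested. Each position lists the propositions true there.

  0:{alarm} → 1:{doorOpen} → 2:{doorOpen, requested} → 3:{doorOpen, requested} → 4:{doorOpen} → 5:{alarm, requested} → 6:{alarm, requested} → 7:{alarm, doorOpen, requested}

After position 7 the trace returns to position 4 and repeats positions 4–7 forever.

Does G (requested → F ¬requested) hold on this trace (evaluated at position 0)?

Satisfied

requested → F ¬requested holds at every position 0..7, and those are all positions ever visited, so G (requested → F ¬requested) holds.
Positions where requested holds: 2, 3, 5, 6, 7.
Check F ¬requested at each: 2→ok, 3→ok, 5→ok, 6→ok, 7→ok.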